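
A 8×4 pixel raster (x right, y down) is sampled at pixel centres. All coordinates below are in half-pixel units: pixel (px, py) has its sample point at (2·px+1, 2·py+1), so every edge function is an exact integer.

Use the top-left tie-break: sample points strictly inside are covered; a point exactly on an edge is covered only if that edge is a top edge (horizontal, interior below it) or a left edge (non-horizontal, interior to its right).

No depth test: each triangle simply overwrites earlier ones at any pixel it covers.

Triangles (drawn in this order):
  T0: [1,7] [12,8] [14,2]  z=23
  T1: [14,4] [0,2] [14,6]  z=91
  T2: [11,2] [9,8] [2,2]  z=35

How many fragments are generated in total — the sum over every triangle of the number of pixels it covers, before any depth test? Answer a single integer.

T0:
  2·area = 68  (B↔C swapped to make it positive)
  edge (1, 7)→(14, 2): d=(13,-5) top-left  bias=+0
  edge (14, 2)→(12, 8): d=(-2,6) right/bottom  bias=-1
  edge (12, 8)→(1, 7): d=(-11,-1) top-left  bias=+0
    (6,1)@(13, 3): e=[8,4,56] → X
    (7,1)@(15, 3): e=[18,-8,58] → .
    (3,2)@(7, 5): e=[4,36,28] → X
    (4,2)@(9, 5): e=[14,24,30] → X
    (5,2)@(11, 5): e=[24,12,32] → X
    (6,2)@(13, 5): e=[34,0,34] → .  [on edge]
    (0,3)@(1, 7): e=[0,68,0] → X  [on edge]
    (1,3)@(3, 7): e=[10,56,2] → X
    (2,3)@(5, 7): e=[20,44,4] → X
    (6,3)@(13, 7): e=[60,-4,12] → .
  covered (10 px):
    . . . . . . . .
    . . . . . . X .
    . . . X X X . .
    X X X X X X . .
T1:
  2·area = 28  (B↔C swapped to make it positive)
  edge (14, 4)→(14, 6): d=(0,2) right/bottom  bias=-1
  edge (14, 6)→(0, 2): d=(-14,-4) top-left  bias=+0
  edge (0, 2)→(14, 4): d=(14,2) right/bottom  bias=-1
    (2,1)@(5, 3): e=[18,6,4] → X
    (3,1)@(7, 3): e=[14,14,0] → .  [on edge]
    (2,2)@(5, 5): e=[18,-22,32] → .
    (5,2)@(11, 5): e=[6,2,20] → X
    (6,2)@(13, 5): e=[2,10,16] → X
    (7,2)@(15, 5): e=[-2,18,12] → .
    (5,3)@(11, 7): e=[6,-26,48] → .
    (6,3)@(13, 7): e=[2,-18,44] → .
  covered (3 px):
    . . . . . . . .
    . . X . . . . .
    . . . . . X X .
    . . . . . . . .
T2:
  2·area = 54
  edge (11, 2)→(9, 8): d=(-2,6) right/bottom  bias=-1
  edge (9, 8)→(2, 2): d=(-7,-6) top-left  bias=+0
  edge (2, 2)→(11, 2): d=(9,0) top-left  bias=+0
    (2,1)@(5, 3): e=[34,11,9] → X
    (3,1)@(7, 3): e=[22,23,9] → X
    (4,1)@(9, 3): e=[10,35,9] → X
    (5,1)@(11, 3): e=[-2,47,9] → .
    (2,2)@(5, 5): e=[30,-3,27] → .
    (3,2)@(7, 5): e=[18,9,27] → X
    (5,2)@(11, 5): e=[-6,33,27] → .
    (3,3)@(7, 7): e=[14,-5,45] → .
    (4,3)@(9, 7): e=[2,7,45] → X
    (5,3)@(11, 7): e=[-10,19,45] → .
  covered (6 px):
    . . . . . . . .
    . . X X X . . .
    . . . X X . . .
    . . . . X . . .

Result: 19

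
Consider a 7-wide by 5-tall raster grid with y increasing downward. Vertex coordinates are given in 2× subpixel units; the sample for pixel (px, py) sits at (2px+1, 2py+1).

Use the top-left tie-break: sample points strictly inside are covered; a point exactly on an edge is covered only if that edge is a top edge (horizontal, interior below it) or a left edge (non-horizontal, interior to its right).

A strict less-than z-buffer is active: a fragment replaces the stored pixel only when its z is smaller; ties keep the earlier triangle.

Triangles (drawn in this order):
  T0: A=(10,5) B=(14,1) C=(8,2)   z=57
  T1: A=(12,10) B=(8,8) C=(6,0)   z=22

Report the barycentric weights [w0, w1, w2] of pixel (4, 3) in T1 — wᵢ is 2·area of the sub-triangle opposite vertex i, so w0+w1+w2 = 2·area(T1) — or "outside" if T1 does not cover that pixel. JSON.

T0:
  2·area = 20  (B↔C swapped to make it positive)
  edge (10, 5)→(8, 2): d=(-2,-3) top-left  bias=+0
  edge (8, 2)→(14, 1): d=(6,-1) top-left  bias=+0
  edge (14, 1)→(10, 5): d=(-4,4) right/bottom  bias=-1
    (4,1)@(9, 3): e=[1,7,12] → X
    (5,1)@(11, 3): e=[7,9,4] → X
    (6,1)@(13, 3): e=[13,11,-4] → .
    (4,2)@(9, 5): e=[-3,19,4] → .
    (5,2)@(11, 5): e=[3,21,-4] → .
  covered (2 px):
    . . . . . . .
    . . . . X X .
    . . . . . . .
    . . . . . . .
    . . . . . . .
T1:
  2·area = 28
  edge (12, 10)→(8, 8): d=(-4,-2) top-left  bias=+0
  edge (8, 8)→(6, 0): d=(-2,-8) top-left  bias=+0
  edge (6, 0)→(12, 10): d=(6,10) right/bottom  bias=-1
    (3,1)@(7, 3): e=[18,2,8] → X
    (4,1)@(9, 3): e=[22,18,-12] → .
    (3,2)@(7, 5): e=[10,-2,20] → .
    (4,2)@(9, 5): e=[14,14,0] → .  [on edge]
    (4,3)@(9, 7): e=[6,10,12] → X
    (5,3)@(11, 7): e=[10,26,-8] → .
    (4,4)@(9, 9): e=[-2,6,24] → .
    (5,4)@(11, 9): e=[2,22,4] → X
    (6,4)@(13, 9): e=[6,38,-16] → .
  covered (3 px):
    . . . . . . .
    . . . X . . .
    . . . . . . .
    . . . . X . .
    . . . . . X .

Result: [10,12,6]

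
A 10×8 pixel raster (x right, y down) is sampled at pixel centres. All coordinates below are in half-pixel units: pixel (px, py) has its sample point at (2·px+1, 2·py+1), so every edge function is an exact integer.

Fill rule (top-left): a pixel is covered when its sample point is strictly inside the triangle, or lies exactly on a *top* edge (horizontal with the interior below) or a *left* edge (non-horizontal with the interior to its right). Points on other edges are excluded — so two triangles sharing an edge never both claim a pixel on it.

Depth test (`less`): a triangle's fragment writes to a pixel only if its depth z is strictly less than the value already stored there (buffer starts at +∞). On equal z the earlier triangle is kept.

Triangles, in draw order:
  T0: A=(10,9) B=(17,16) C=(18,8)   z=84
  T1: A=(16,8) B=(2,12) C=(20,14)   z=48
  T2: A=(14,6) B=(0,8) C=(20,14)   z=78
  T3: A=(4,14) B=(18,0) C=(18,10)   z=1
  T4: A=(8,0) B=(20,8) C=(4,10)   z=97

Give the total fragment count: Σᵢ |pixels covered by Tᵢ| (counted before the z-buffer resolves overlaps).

T0:
  2·area = 63  (B↔C swapped to make it positive)
  edge (10, 9)→(18, 8): d=(8,-1) top-left  bias=+0
  edge (18, 8)→(17, 16): d=(-1,8) right/bottom  bias=-1
  edge (17, 16)→(10, 9): d=(-7,-7) top-left  bias=+0
    (5,4)@(11, 9): e=[1,55,7] → X
    (6,4)@(13, 9): e=[3,39,21] → X
    (7,4)@(15, 9): e=[5,23,35] → X
    (8,4)@(17, 9): e=[7,7,49] → X
    (9,4)@(19, 9): e=[9,-9,63] → .
    (5,5)@(11, 11): e=[17,53,-7] → .
    (6,5)@(13, 11): e=[19,37,7] → X
    (9,5)@(19, 11): e=[25,-11,49] → .
    (6,6)@(13, 13): e=[35,35,-7] → .
    (7,6)@(15, 13): e=[37,19,7] → X
    (9,6)@(19, 13): e=[41,-13,35] → .
    (7,7)@(15, 15): e=[53,17,-7] → .
  covered (10 px):
    . . . . . . . . . .
    . . . . . . . . . .
    . . . . . . . . . .
    . . . . . . . . . .
    . . . . . X X X X .
    . . . . . . X X X .
    . . . . . . . X X .
    . . . . . . . . X .
T1:
  2·area = 100  (B↔C swapped to make it positive)
  edge (16, 8)→(20, 14): d=(4,6) right/bottom  bias=-1
  edge (20, 14)→(2, 12): d=(-18,-2) top-left  bias=+0
  edge (2, 12)→(16, 8): d=(14,-4) top-left  bias=+0
    (6,4)@(13, 9): e=[22,76,2] → X
    (7,4)@(15, 9): e=[10,80,10] → X
    (8,4)@(17, 9): e=[-2,84,18] → .
    (3,5)@(7, 11): e=[66,28,6] → X
    (4,5)@(9, 11): e=[54,32,14] → X
    (5,5)@(11, 11): e=[42,36,22] → X
    (8,5)@(17, 11): e=[6,48,46] → X
    (9,5)@(19, 11): e=[-6,52,54] → .
    (3,6)@(7, 13): e=[74,-8,34] → .
    (4,6)@(9, 13): e=[62,-4,42] → .
    (5,6)@(11, 13): e=[50,0,50] → X  [on edge]
    (9,6)@(19, 13): e=[2,16,82] → X
  covered (13 px):
    . . . . . . . . . .
    . . . . . . . . . .
    . . . . . . . . . .
    . . . . . . . . . .
    . . . . . . X X . .
    . . . X X X X X X .
    . . . . . X X X X X
    . . . . . . . . . .
T2:
  2·area = 124  (B↔C swapped to make it positive)
  edge (14, 6)→(20, 14): d=(6,8) right/bottom  bias=-1
  edge (20, 14)→(0, 8): d=(-20,-6) top-left  bias=+0
  edge (0, 8)→(14, 6): d=(14,-2) top-left  bias=+0
    (3,3)@(7, 7): e=[62,62,0] → X  [on edge]
    (4,3)@(9, 7): e=[46,74,4] → X
    (5,3)@(11, 7): e=[30,86,8] → X
    (6,3)@(13, 7): e=[14,98,12] → X
    (7,3)@(15, 7): e=[-2,110,16] → .
    (2,4)@(5, 9): e=[90,10,24] → X
    (7,4)@(15, 9): e=[10,70,44] → X
    (8,4)@(17, 9): e=[-6,82,48] → .
    (2,5)@(5, 11): e=[102,-30,52] → .
    (3,5)@(7, 11): e=[86,-18,56] → .
    (4,5)@(9, 11): e=[70,-6,60] → .
    (5,5)@(11, 11): e=[54,6,64] → X
  covered (16 px):
    . . . . . . . . . .
    . . . . . . . . . .
    . . . . . . . . . .
    . . . X X X X . . .
    . . X X X X X X . .
    . . . . . X X X X .
    . . . . . . . . X X
    . . . . . . . . . .
T3:
  2·area = 140
  edge (4, 14)→(18, 0): d=(14,-14) top-left  bias=+0
  edge (18, 0)→(18, 10): d=(0,10) right/bottom  bias=-1
  edge (18, 10)→(4, 14): d=(-14,4) right/bottom  bias=-1
    (8,0)@(17, 1): e=[0,10,130] → X  [on edge]
    (9,0)@(19, 1): e=[28,-10,122] → .
    (7,1)@(15, 3): e=[0,30,110] → X  [on edge]
    (9,1)@(19, 3): e=[56,-10,94] → .
    (6,2)@(13, 5): e=[0,50,90] → X  [on edge]
    (9,2)@(19, 5): e=[84,-10,66] → .
    (5,3)@(11, 7): e=[0,70,70] → X  [on edge]
    (9,3)@(19, 7): e=[112,-10,38] → .
    (4,4)@(9, 9): e=[0,90,50] → X  [on edge]
    (9,4)@(19, 9): e=[140,-10,10] → .
    (3,5)@(7, 11): e=[0,110,30] → X  [on edge]
    (7,5)@(15, 11): e=[112,30,-2] → .
    (2,6)@(5, 13): e=[0,130,10] → X  [on edge]
    (1,7)@(3, 15): e=[0,150,-10] → .  [on edge]
  covered (21 px):
    . . . . . . . . X .
    . . . . . . . X X .
    . . . . . . X X X .
    . . . . . X X X X .
    . . . . X X X X X .
    . . . X X X X . . .
    . . X X . . . . . .
    . . . . . . . . . .
T4:
  2·area = 152
  edge (8, 0)→(20, 8): d=(12,8) right/bottom  bias=-1
  edge (20, 8)→(4, 10): d=(-16,2) right/bottom  bias=-1
  edge (4, 10)→(8, 0): d=(4,-10) top-left  bias=+0
    (4,0)@(9, 1): e=[4,134,14] → X
    (5,0)@(11, 1): e=[-12,130,34] → .
    (3,1)@(7, 3): e=[44,106,2] → X
    (5,1)@(11, 3): e=[12,98,42] → X
    (6,1)@(13, 3): e=[-4,94,62] → .
    (3,2)@(7, 5): e=[68,74,10] → X
    (6,2)@(13, 5): e=[20,62,70] → X
    (7,2)@(15, 5): e=[4,58,90] → X
    (8,2)@(17, 5): e=[-12,54,110] → .
    (3,3)@(7, 7): e=[92,42,18] → X
    (8,3)@(17, 7): e=[12,22,118] → X
    (9,3)@(19, 7): e=[-4,18,138] → .
  covered (19 px):
    . . . . X . . . . .
    . . . X X X . . . .
    . . . X X X X X . .
    . . . X X X X X X .
    . . X X X X . . . .
    . . . . . . . . . .
    . . . . . . . . . .
    . . . . . . . . . .

Final: 79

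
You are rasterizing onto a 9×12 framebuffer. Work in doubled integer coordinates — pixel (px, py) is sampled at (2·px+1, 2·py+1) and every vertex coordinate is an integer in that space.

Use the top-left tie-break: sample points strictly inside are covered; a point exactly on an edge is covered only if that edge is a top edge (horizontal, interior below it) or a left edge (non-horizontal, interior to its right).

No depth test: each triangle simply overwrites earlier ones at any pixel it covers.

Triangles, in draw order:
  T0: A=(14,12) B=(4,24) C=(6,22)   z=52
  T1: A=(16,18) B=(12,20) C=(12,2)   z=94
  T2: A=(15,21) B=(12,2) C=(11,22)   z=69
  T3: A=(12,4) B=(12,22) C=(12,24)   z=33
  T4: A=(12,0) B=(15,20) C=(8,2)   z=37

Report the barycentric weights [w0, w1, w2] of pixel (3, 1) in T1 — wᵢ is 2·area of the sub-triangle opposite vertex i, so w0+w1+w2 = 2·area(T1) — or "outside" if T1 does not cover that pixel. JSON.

T0:
  2·area = 4  (B↔C swapped to make it positive)
  edge (14, 12)→(6, 22): d=(-8,10) right/bottom  bias=-1
  edge (6, 22)→(4, 24): d=(-2,2) right/bottom  bias=-1
  edge (4, 24)→(14, 12): d=(10,-12) top-left  bias=+0
    (8,5)@(17, 11): e=[-22,0,26] → ·  [on edge]
    (7,6)@(15, 13): e=[-18,0,22] → ·  [on edge]
    (6,7)@(13, 15): e=[-14,0,18] → ·  [on edge]
    (5,8)@(11, 17): e=[-10,0,14] → ·  [on edge]
    (4,9)@(9, 19): e=[-6,0,10] → ·  [on edge]
    (3,10)@(7, 21): e=[-2,0,6] → ·  [on edge]
    (2,11)@(5, 23): e=[2,0,2] → ·  [on edge]
  covered (0 px):
    · · · · · · · · ·
    · · · · · · · · ·
    · · · · · · · · ·
    · · · · · · · · ·
    · · · · · · · · ·
    · · · · · · · · ·
    · · · · · · · · ·
    · · · · · · · · ·
    · · · · · · · · ·
    · · · · · · · · ·
    · · · · · · · · ·
    · · · · · · · · ·
T1:
  2·area = 72
  edge (16, 18)→(12, 20): d=(-4,2) right/bottom  bias=-1
  edge (12, 20)→(12, 2): d=(0,-18) top-left  bias=+0
  edge (12, 2)→(16, 18): d=(4,16) right/bottom  bias=-1
    (6,3)@(13, 7): e=[50,18,4] → #
    (7,3)@(15, 7): e=[46,54,-28] → ·
    (6,4)@(13, 9): e=[42,18,12] → #
    (7,4)@(15, 9): e=[38,54,-20] → ·
    (6,5)@(13, 11): e=[34,18,20] → #
    (7,5)@(15, 11): e=[30,54,-12] → ·
    (6,6)@(13, 13): e=[26,18,28] → #
    (7,6)@(15, 13): e=[22,54,-4] → ·
    (6,7)@(13, 15): e=[18,18,36] → #
    (7,7)@(15, 15): e=[14,54,4] → #
    (8,7)@(17, 15): e=[10,90,-28] → ·
    (6,8)@(13, 17): e=[10,18,44] → #
  covered (9 px):
    · · · · · · · · ·
    · · · · · · · · ·
    · · · · · · · · ·
    · · · · · · # · ·
    · · · · · · # · ·
    · · · · · · # · ·
    · · · · · · # · ·
    · · · · · · # # ·
    · · · · · · # # ·
    · · · · · · # · ·
    · · · · · · · · ·
    · · · · · · · · ·
T2:
  2·area = 79  (B↔C swapped to make it positive)
  edge (15, 21)→(11, 22): d=(-4,1) right/bottom  bias=-1
  edge (11, 22)→(12, 2): d=(1,-20) top-left  bias=+0
  edge (12, 2)→(15, 21): d=(3,19) right/bottom  bias=-1
    (6,4)@(13, 9): e=[50,27,2] → #
    (7,4)@(15, 9): e=[48,67,-36] → ·
    (6,5)@(13, 11): e=[42,29,8] → #
    (7,5)@(15, 11): e=[40,69,-30] → ·
    (6,6)@(13, 13): e=[34,31,14] → #
    (7,6)@(15, 13): e=[32,71,-24] → ·
    (6,7)@(13, 15): e=[26,33,20] → #
    (7,7)@(15, 15): e=[24,73,-18] → ·
    (6,8)@(13, 17): e=[18,35,26] → #
    (7,8)@(15, 17): e=[16,75,-12] → ·
    (6,9)@(13, 19): e=[10,37,32] → #
    (7,9)@(15, 19): e=[8,77,-6] → ·
    (7,10)@(15, 21): e=[0,79,0] → ·  [on edge]
    (3,11)@(7, 23): e=[0,-79,158] → ·  [on edge]
  covered (7 px):
    · · · · · · · · ·
    · · · · · · · · ·
    · · · · · · · · ·
    · · · · · · · · ·
    · · · · · · # · ·
    · · · · · · # · ·
    · · · · · · # · ·
    · · · · · · # · ·
    · · · · · · # · ·
    · · · · · · # · ·
    · · · · · · # · ·
    · · · · · · · · ·
T3:
  degenerate (2·area = 0) — covers nothing
T4:
  2·area = 86
  edge (12, 0)→(15, 20): d=(3,20) right/bottom  bias=-1
  edge (15, 20)→(8, 2): d=(-7,-18) top-left  bias=+0
  edge (8, 2)→(12, 0): d=(4,-2) top-left  bias=+0
    (5,0)@(11, 1): e=[23,61,2] → #
    (6,0)@(13, 1): e=[-17,97,6] → ·
    (4,1)@(9, 3): e=[69,11,6] → #
    (6,1)@(13, 3): e=[-11,83,14] → ·
    (4,2)@(9, 5): e=[75,-3,14] → ·
    (5,2)@(11, 5): e=[35,33,18] → #
    (6,2)@(13, 5): e=[-5,69,22] → ·
    (5,3)@(11, 7): e=[41,19,26] → #
    (6,3)@(13, 7): e=[1,55,30] → #
    (7,3)@(15, 7): e=[-39,91,34] → ·
    (5,4)@(11, 9): e=[47,5,34] → #
    (7,4)@(15, 9): e=[-33,77,42] → ·
  covered (10 px):
    · · · · · # · · ·
    · · · · # # · · ·
    · · · · · # · · ·
    · · · · · # # · ·
    · · · · · # # · ·
    · · · · · · # · ·
    · · · · · · # · ·
    · · · · · · · · ·
    · · · · · · · · ·
    · · · · · · · · ·
    · · · · · · · · ·
    · · · · · · · · ·

Answer: "outside"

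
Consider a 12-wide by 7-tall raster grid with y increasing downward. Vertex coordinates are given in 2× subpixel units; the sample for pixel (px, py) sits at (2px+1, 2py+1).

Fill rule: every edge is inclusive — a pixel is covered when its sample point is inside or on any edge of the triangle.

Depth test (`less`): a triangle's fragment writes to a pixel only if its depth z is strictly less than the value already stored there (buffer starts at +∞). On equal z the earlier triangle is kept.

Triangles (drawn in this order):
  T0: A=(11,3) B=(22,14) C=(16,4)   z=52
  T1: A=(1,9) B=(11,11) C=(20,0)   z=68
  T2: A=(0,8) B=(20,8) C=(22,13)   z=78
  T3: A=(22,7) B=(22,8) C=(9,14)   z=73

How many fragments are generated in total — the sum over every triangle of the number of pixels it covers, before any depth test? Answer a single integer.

T0:
  2·area = 44  (B↔C swapped to make it positive)
  edge (11, 3)→(16, 4): d=(5,1) inclusive
  edge (16, 4)→(22, 14): d=(6,10) inclusive
  edge (22, 14)→(11, 3): d=(-11,-11) inclusive
    (0,0)@(1, 1): e=[0,132,-88] → ·  [on edge]
    (4,0)@(9, 1): e=[-8,52,0] → ·  [on edge]
    (5,1)@(11, 3): e=[0,44,0] → #  [on edge]
    (6,1)@(13, 3): e=[-2,24,22] → ·
    (5,2)@(11, 5): e=[10,56,-22] → ·
    (6,2)@(13, 5): e=[8,36,0] → #  [on edge]
    (7,2)@(15, 5): e=[6,16,22] → #
    (8,2)@(17, 5): e=[4,-4,44] → ·
    (10,2)@(21, 5): e=[0,-44,88] → ·  [on edge]
    (6,3)@(13, 7): e=[18,48,-22] → ·
    (7,3)@(15, 7): e=[16,28,0] → #  [on edge]
    (8,3)@(17, 7): e=[14,8,22] → #
    (8,4)@(17, 9): e=[24,20,0] → #  [on edge]
    (9,4)@(19, 9): e=[22,0,22] → #  [on edge]
    (9,5)@(19, 11): e=[32,12,0] → #  [on edge]
    (10,6)@(21, 13): e=[40,4,0] → #  [on edge]
  covered (9 px):
    · · · · · · · · · · · ·
    · · · · · # · · · · · ·
    · · · · · · # # · · · ·
    · · · · · · · # # · · ·
    · · · · · · · · # # · ·
    · · · · · · · · · # · ·
    · · · · · · · · · · # ·
T1:
  2·area = 128  (B↔C swapped to make it positive)
  edge (1, 9)→(20, 0): d=(19,-9) inclusive
  edge (20, 0)→(11, 11): d=(-9,11) inclusive
  edge (11, 11)→(1, 9): d=(-10,-2) inclusive
    (9,0)@(19, 1): e=[10,2,116] → #
    (10,0)@(21, 1): e=[28,-20,120] → ·
    (7,1)@(15, 3): e=[12,28,88] → #
    (8,1)@(17, 3): e=[30,6,92] → #
    (9,1)@(19, 3): e=[48,-16,96] → ·
    (5,2)@(11, 5): e=[14,54,60] → #
    (6,2)@(13, 5): e=[32,32,64] → #
    (8,2)@(17, 5): e=[68,-12,72] → ·
    (3,3)@(7, 7): e=[16,80,32] → #
    (4,3)@(9, 7): e=[34,58,36] → #
    (7,3)@(15, 7): e=[88,-8,48] → ·
    (0,4)@(1, 9): e=[0,128,0] → #  [on edge]
    (5,5)@(11, 11): e=[128,0,0] → #  [on edge]
    (10,6)@(21, 13): e=[256,-128,0] → ·  [on edge]
  covered (17 px):
    · · · · · · · · · # · ·
    · · · · · · · # # · · ·
    · · · · · # # # · · · ·
    · · · # # # # · · · · ·
    # # # # # # · · · · · ·
    · · · · · # · · · · · ·
    · · · · · · · · · · · ·
T2:
  2·area = 100
  edge (0, 8)→(20, 8): d=(20,0) inclusive
  edge (20, 8)→(22, 13): d=(2,5) inclusive
  edge (22, 13)→(0, 8): d=(-22,-5) inclusive
    (2,4)@(5, 9): e=[20,77,3] → #
    (3,4)@(7, 9): e=[20,67,13] → #
    (4,4)@(9, 9): e=[20,57,23] → #
    (5,4)@(11, 9): e=[20,47,33] → #
    (6,4)@(13, 9): e=[20,37,43] → #
    (7,4)@(15, 9): e=[20,27,53] → #
    (8,4)@(17, 9): e=[20,17,63] → #
    (9,4)@(19, 9): e=[20,7,73] → #
    (10,4)@(21, 9): e=[20,-3,83] → ·
    (2,5)@(5, 11): e=[60,81,-41] → ·
    (3,5)@(7, 11): e=[60,71,-31] → ·
    (4,5)@(9, 11): e=[60,61,-21] → ·
  covered (12 px):
    · · · · · · · · · · · ·
    · · · · · · · · · · · ·
    · · · · · · · · · · · ·
    · · · · · · · · · · · ·
    · · # # # # # # # # · ·
    · · · · · · · # # # # ·
    · · · · · · · · · · · ·
T3:
  2·area = 13
  edge (22, 7)→(22, 8): d=(0,1) inclusive
  edge (22, 8)→(9, 14): d=(-13,6) inclusive
  edge (9, 14)→(22, 7): d=(13,-7) inclusive
    (9,4)@(19, 9): e=[3,5,5] → #
    (10,4)@(21, 9): e=[1,-7,19] → ·
    (7,5)@(15, 11): e=[7,3,3] → #
    (8,5)@(17, 11): e=[5,-9,17] → ·
    (9,5)@(19, 11): e=[3,-21,31] → ·
    (5,6)@(11, 13): e=[11,1,1] → #
    (6,6)@(13, 13): e=[9,-11,15] → ·
    (7,6)@(15, 13): e=[7,-23,29] → ·
  covered (3 px):
    · · · · · · · · · · · ·
    · · · · · · · · · · · ·
    · · · · · · · · · · · ·
    · · · · · · · · · · · ·
    · · · · · · · · · # · ·
    · · · · · · · # · · · ·
    · · · · · # · · · · · ·

Result: 41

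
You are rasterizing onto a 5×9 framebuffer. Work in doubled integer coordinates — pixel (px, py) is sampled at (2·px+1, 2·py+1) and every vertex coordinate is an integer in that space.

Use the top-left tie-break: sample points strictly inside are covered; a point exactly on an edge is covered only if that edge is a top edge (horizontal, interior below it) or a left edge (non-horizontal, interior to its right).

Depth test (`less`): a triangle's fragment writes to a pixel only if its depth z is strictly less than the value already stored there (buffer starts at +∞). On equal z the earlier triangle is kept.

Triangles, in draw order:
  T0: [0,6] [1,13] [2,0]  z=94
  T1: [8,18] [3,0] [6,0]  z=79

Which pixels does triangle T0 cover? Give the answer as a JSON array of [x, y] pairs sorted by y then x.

T0:
  2·area = 20  (B↔C swapped to make it positive)
  edge (0, 6)→(2, 0): d=(2,-6) top-left  bias=+0
  edge (2, 0)→(1, 13): d=(-1,13) right/bottom  bias=-1
  edge (1, 13)→(0, 6): d=(-1,-7) top-left  bias=+0
    (0,1)@(1, 3): e=[0,10,10] → #  [on edge]
    (1,1)@(3, 3): e=[12,-16,24] → ·
    (0,2)@(1, 5): e=[4,8,8] → #
    (1,2)@(3, 5): e=[16,-18,22] → ·
    (0,3)@(1, 7): e=[8,6,6] → #
    (1,3)@(3, 7): e=[20,-20,20] → ·
    (0,4)@(1, 9): e=[12,4,4] → #
    (1,4)@(3, 9): e=[24,-22,18] → ·
    (0,5)@(1, 11): e=[16,2,2] → #
    (1,5)@(3, 11): e=[28,-24,16] → ·
    (0,6)@(1, 13): e=[20,0,0] → ·  [on edge]
  covered (5 px):
    · · · · ·
    # · · · ·
    # · · · ·
    # · · · ·
    # · · · ·
    # · · · ·
    · · · · ·
    · · · · ·
    · · · · ·
T1:
  2·area = 54
  edge (8, 18)→(3, 0): d=(-5,-18) top-left  bias=+0
  edge (3, 0)→(6, 0): d=(3,0) top-left  bias=+0
  edge (6, 0)→(8, 18): d=(2,18) right/bottom  bias=-1
    (2,0)@(5, 1): e=[31,3,20] → #
    (3,0)@(7, 1): e=[67,3,-16] → ·
    (2,1)@(5, 3): e=[21,9,24] → #
    (3,1)@(7, 3): e=[57,9,-12] → ·
    (2,2)@(5, 5): e=[11,15,28] → #
    (3,2)@(7, 5): e=[47,15,-8] → ·
    (2,3)@(5, 7): e=[1,21,32] → #
    (3,3)@(7, 7): e=[37,21,-4] → ·
    (2,4)@(5, 9): e=[-9,27,36] → ·
    (3,4)@(7, 9): e=[27,27,0] → ·  [on edge]
    (3,5)@(7, 11): e=[17,33,4] → #
    (4,5)@(9, 11): e=[53,33,-32] → ·
  covered (6 px):
    · · # · ·
    · · # · ·
    · · # · ·
    · · # · ·
    · · · · ·
    · · · # ·
    · · · # ·
    · · · · ·
    · · · · ·

Final: [[0,1],[0,2],[0,3],[0,4],[0,5]]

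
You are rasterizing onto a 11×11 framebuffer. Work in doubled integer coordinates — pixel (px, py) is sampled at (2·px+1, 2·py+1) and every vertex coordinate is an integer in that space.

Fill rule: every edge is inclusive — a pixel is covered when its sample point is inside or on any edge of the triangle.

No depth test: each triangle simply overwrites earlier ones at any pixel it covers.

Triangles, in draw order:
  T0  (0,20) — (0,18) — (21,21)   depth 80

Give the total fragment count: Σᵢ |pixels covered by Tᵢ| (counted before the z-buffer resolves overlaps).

T0:
  2·area = 42
  edge (0, 20)→(0, 18): d=(0,-2) inclusive
  edge (0, 18)→(21, 21): d=(21,3) inclusive
  edge (21, 21)→(0, 20): d=(-21,-1) inclusive
    (0,9)@(1, 19): e=[2,18,22] → █
    (1,9)@(3, 19): e=[6,12,24] → █
    (2,9)@(5, 19): e=[10,6,26] → █
    (3,9)@(7, 19): e=[14,0,28] → █  [on edge]
    (4,9)@(9, 19): e=[18,-6,30] → ·
    (0,10)@(1, 21): e=[2,60,-20] → ·
    (1,10)@(3, 21): e=[6,54,-18] → ·
    (2,10)@(5, 21): e=[10,48,-16] → ·
    (3,10)@(7, 21): e=[14,42,-14] → ·
    (10,10)@(21, 21): e=[42,0,0] → █  [on edge]
  covered (5 px):
    · · · · · · · · · · ·
    · · · · · · · · · · ·
    · · · · · · · · · · ·
    · · · · · · · · · · ·
    · · · · · · · · · · ·
    · · · · · · · · · · ·
    · · · · · · · · · · ·
    · · · · · · · · · · ·
    · · · · · · · · · · ·
    █ █ █ █ · · · · · · ·
    · · · · · · · · · · █

Answer: 5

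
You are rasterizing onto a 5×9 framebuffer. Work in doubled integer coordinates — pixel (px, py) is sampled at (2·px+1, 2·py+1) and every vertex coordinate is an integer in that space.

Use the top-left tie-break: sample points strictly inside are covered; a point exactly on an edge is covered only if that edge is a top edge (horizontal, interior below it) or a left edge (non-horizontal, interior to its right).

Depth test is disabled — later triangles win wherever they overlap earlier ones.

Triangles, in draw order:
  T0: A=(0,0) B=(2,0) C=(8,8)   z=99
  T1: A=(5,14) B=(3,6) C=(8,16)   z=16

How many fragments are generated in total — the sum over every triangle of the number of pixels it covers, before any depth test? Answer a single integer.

T0:
  2·area = 16
  edge (0, 0)→(2, 0): d=(2,0) top-left  bias=+0
  edge (2, 0)→(8, 8): d=(6,8) right/bottom  bias=-1
  edge (8, 8)→(0, 0): d=(-8,-8) top-left  bias=+0
    (0,0)@(1, 1): e=[2,14,0] → X  [on edge]
    (1,0)@(3, 1): e=[2,-2,16] → .
    (0,1)@(1, 3): e=[6,26,-16] → .
    (1,1)@(3, 3): e=[6,10,0] → X  [on edge]
    (2,1)@(5, 3): e=[6,-6,16] → .
    (1,2)@(3, 5): e=[10,22,-16] → .
    (2,2)@(5, 5): e=[10,6,0] → X  [on edge]
    (3,2)@(7, 5): e=[10,-10,16] → .
    (2,3)@(5, 7): e=[14,18,-16] → .
    (3,3)@(7, 7): e=[14,2,0] → X  [on edge]
    (4,3)@(9, 7): e=[14,-14,16] → .
    (3,4)@(7, 9): e=[18,14,-16] → .
    (4,4)@(9, 9): e=[18,-2,0] → .  [on edge]
  covered (4 px):
    X . . . .
    . X . . .
    . . X . .
    . . . X .
    . . . . .
    . . . . .
    . . . . .
    . . . . .
    . . . . .
T1:
  2·area = 20
  edge (5, 14)→(3, 6): d=(-2,-8) top-left  bias=+0
  edge (3, 6)→(8, 16): d=(5,10) right/bottom  bias=-1
  edge (8, 16)→(5, 14): d=(-3,-2) top-left  bias=+0
    (2,5)@(5, 11): e=[6,5,9] → X
    (3,5)@(7, 11): e=[22,-15,13] → .
    (2,6)@(5, 13): e=[2,15,3] → X
    (3,6)@(7, 13): e=[18,-5,7] → .
    (2,7)@(5, 15): e=[-2,25,-3] → .
    (3,7)@(7, 15): e=[14,5,1] → X
    (4,7)@(9, 15): e=[30,-15,5] → .
    (3,8)@(7, 17): e=[10,15,-5] → .
  covered (3 px):
    . . . . .
    . . . . .
    . . . . .
    . . . . .
    . . . . .
    . . X . .
    . . X . .
    . . . X .
    . . . . .

Final: 7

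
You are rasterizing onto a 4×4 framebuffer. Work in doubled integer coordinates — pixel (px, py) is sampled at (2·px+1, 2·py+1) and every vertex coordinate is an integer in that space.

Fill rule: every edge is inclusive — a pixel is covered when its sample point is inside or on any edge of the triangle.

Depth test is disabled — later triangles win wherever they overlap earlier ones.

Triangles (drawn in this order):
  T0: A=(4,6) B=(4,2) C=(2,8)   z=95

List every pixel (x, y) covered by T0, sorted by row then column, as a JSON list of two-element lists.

T0:
  2·area = 8  (B↔C swapped to make it positive)
  edge (4, 6)→(2, 8): d=(-2,2) inclusive
  edge (2, 8)→(4, 2): d=(2,-6) inclusive
  edge (4, 2)→(4, 6): d=(0,4) inclusive
    (3,1)@(7, 3): e=[0,20,-12] → .  [on edge]
    (1,2)@(3, 5): e=[4,0,4] → X  [on edge]
    (2,2)@(5, 5): e=[0,12,-4] → .  [on edge]
    (1,3)@(3, 7): e=[0,4,4] → X  [on edge]
    (2,3)@(5, 7): e=[-4,16,-4] → .
  covered (2 px):
    . . . .
    . . . .
    . X . .
    . X . .

Final: [[1,2],[1,3]]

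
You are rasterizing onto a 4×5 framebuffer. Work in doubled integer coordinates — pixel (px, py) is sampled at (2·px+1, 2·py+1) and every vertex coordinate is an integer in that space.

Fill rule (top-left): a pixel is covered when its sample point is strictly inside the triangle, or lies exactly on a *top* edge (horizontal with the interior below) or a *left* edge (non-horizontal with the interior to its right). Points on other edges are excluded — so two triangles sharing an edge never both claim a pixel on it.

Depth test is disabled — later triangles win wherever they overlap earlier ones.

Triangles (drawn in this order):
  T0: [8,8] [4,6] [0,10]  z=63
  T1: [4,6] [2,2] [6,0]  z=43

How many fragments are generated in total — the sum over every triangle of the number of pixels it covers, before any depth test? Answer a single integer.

T0:
  2·area = 24  (B↔C swapped to make it positive)
  edge (8, 8)→(0, 10): d=(-8,2) right/bottom  bias=-1
  edge (0, 10)→(4, 6): d=(4,-4) top-left  bias=+0
  edge (4, 6)→(8, 8): d=(4,2) right/bottom  bias=-1
    (3,1)@(7, 3): e=[42,0,-18] → .  [on edge]
    (2,2)@(5, 5): e=[30,0,-6] → .  [on edge]
    (1,3)@(3, 7): e=[18,0,6] → X  [on edge]
    (2,3)@(5, 7): e=[14,8,2] → X
    (3,3)@(7, 7): e=[10,16,-2] → .
    (0,4)@(1, 9): e=[6,0,18] → X  [on edge]
    (2,4)@(5, 9): e=[-2,16,10] → .
  covered (4 px):
    . . . .
    . . . .
    . . . .
    . X X .
    X X . .
T1:
  2·area = 20
  edge (4, 6)→(2, 2): d=(-2,-4) top-left  bias=+0
  edge (2, 2)→(6, 0): d=(4,-2) top-left  bias=+0
  edge (6, 0)→(4, 6): d=(-2,6) right/bottom  bias=-1
    (2,0)@(5, 1): e=[14,2,4] → X
    (3,0)@(7, 1): e=[22,6,-8] → .
    (1,1)@(3, 3): e=[2,6,12] → X
    (2,1)@(5, 3): e=[10,10,0] → .  [on edge]
    (1,2)@(3, 5): e=[-2,14,8] → .
    (1,4)@(3, 9): e=[-10,30,0] → .  [on edge]
  covered (2 px):
    . . X .
    . X . .
    . . . .
    . . . .
    . . . .

Final: 6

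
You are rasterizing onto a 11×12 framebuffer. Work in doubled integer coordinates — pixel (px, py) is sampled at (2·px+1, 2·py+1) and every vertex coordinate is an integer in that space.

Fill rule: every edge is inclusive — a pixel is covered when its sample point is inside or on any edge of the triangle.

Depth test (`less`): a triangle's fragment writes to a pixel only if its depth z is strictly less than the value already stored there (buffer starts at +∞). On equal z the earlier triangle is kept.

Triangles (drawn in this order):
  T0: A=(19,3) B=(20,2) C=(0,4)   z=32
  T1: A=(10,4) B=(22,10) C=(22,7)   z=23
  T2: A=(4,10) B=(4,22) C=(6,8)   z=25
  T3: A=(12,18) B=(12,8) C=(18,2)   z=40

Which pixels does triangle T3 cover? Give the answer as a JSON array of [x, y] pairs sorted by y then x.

T0:
  2·area = 18  (B↔C swapped to make it positive)
  edge (19, 3)→(0, 4): d=(-19,1) inclusive
  edge (0, 4)→(20, 2): d=(20,-2) inclusive
  edge (20, 2)→(19, 3): d=(-1,1) inclusive
    (10,0)@(21, 1): e=[36,-18,0] → ·  [on edge]
    (5,1)@(11, 3): e=[8,2,8] → #
    (6,1)@(13, 3): e=[6,6,6] → #
    (7,1)@(15, 3): e=[4,10,4] → #
    (8,1)@(17, 3): e=[2,14,2] → #
    (9,1)@(19, 3): e=[0,18,0] → #  [on edge]
    (10,1)@(21, 3): e=[-2,22,-2] → ·
    (5,2)@(11, 5): e=[-30,42,6] → ·
    (6,2)@(13, 5): e=[-32,46,4] → ·
    (7,2)@(15, 5): e=[-34,50,2] → ·
    (8,2)@(17, 5): e=[-36,54,0] → ·  [on edge]
    (9,2)@(19, 5): e=[-38,58,-2] → ·
    (7,3)@(15, 7): e=[-72,90,0] → ·  [on edge]
    (6,4)@(13, 9): e=[-108,126,0] → ·  [on edge]
    (5,5)@(11, 11): e=[-144,162,0] → ·  [on edge]
    (4,6)@(9, 13): e=[-180,198,0] → ·  [on edge]
    (3,7)@(7, 15): e=[-216,234,0] → ·  [on edge]
    (2,8)@(5, 17): e=[-252,270,0] → ·  [on edge]
    (1,9)@(3, 19): e=[-288,306,0] → ·  [on edge]
    (0,10)@(1, 21): e=[-324,342,0] → ·  [on edge]
  covered (5 px):
    · · · · · · · · · · ·
    · · · · · # # # # # ·
    · · · · · · · · · · ·
    · · · · · · · · · · ·
    · · · · · · · · · · ·
    · · · · · · · · · · ·
    · · · · · · · · · · ·
    · · · · · · · · · · ·
    · · · · · · · · · · ·
    · · · · · · · · · · ·
    · · · · · · · · · · ·
    · · · · · · · · · · ·
T1:
  2·area = 36  (B↔C swapped to make it positive)
  edge (10, 4)→(22, 7): d=(12,3) inclusive
  edge (22, 7)→(22, 10): d=(0,3) inclusive
  edge (22, 10)→(10, 4): d=(-12,-6) inclusive
    (6,2)@(13, 5): e=[3,27,6] → #
    (7,2)@(15, 5): e=[-3,21,18] → ·
    (6,3)@(13, 7): e=[27,27,-18] → ·
    (8,3)@(17, 7): e=[15,15,6] → #
    (9,3)@(19, 7): e=[9,9,18] → #
    (10,3)@(21, 7): e=[3,3,30] → #
    (8,4)@(17, 9): e=[39,15,-18] → ·
    (9,4)@(19, 9): e=[33,9,-6] → ·
    (10,4)@(21, 9): e=[27,3,6] → #
    (10,5)@(21, 11): e=[51,3,-18] → ·
  covered (5 px):
    · · · · · · · · · · ·
    · · · · · · · · · · ·
    · · · · · · # · · · ·
    · · · · · · · · # # #
    · · · · · · · · · · #
    · · · · · · · · · · ·
    · · · · · · · · · · ·
    · · · · · · · · · · ·
    · · · · · · · · · · ·
    · · · · · · · · · · ·
    · · · · · · · · · · ·
    · · · · · · · · · · ·
T2:
  2·area = 24  (B↔C swapped to make it positive)
  edge (4, 10)→(6, 8): d=(2,-2) inclusive
  edge (6, 8)→(4, 22): d=(-2,14) inclusive
  edge (4, 22)→(4, 10): d=(0,-12) inclusive
    (3,0)@(7, 1): e=[-12,0,36] → ·  [on edge]
    (6,0)@(13, 1): e=[0,-84,108] → ·  [on edge]
    (5,1)@(11, 3): e=[0,-60,84] → ·  [on edge]
    (4,2)@(9, 5): e=[0,-36,60] → ·  [on edge]
    (3,3)@(7, 7): e=[0,-12,36] → ·  [on edge]
    (2,4)@(5, 9): e=[0,12,12] → #  [on edge]
    (3,4)@(7, 9): e=[4,-16,36] → ·
    (1,5)@(3, 11): e=[0,36,-12] → ·  [on edge]
    (2,5)@(5, 11): e=[4,8,12] → #
    (3,5)@(7, 11): e=[8,-20,36] → ·
    (0,6)@(1, 13): e=[0,60,-36] → ·  [on edge]
    (2,6)@(5, 13): e=[8,4,12] → #
    (2,7)@(5, 15): e=[12,0,12] → #  [on edge]
  covered (4 px):
    · · · · · · · · · · ·
    · · · · · · · · · · ·
    · · · · · · · · · · ·
    · · · · · · · · · · ·
    · · # · · · · · · · ·
    · · # · · · · · · · ·
    · · # · · · · · · · ·
    · · # · · · · · · · ·
    · · · · · · · · · · ·
    · · · · · · · · · · ·
    · · · · · · · · · · ·
    · · · · · · · · · · ·
T3:
  2·area = 60
  edge (12, 18)→(12, 8): d=(0,-10) inclusive
  edge (12, 8)→(18, 2): d=(6,-6) inclusive
  edge (18, 2)→(12, 18): d=(-6,16) inclusive
    (9,0)@(19, 1): e=[70,0,-10] → ·  [on edge]
    (8,1)@(17, 3): e=[50,0,10] → #  [on edge]
    (9,1)@(19, 3): e=[70,12,-22] → ·
    (7,2)@(15, 5): e=[30,0,30] → #  [on edge]
    (8,2)@(17, 5): e=[50,12,-2] → ·
    (6,3)@(13, 7): e=[10,0,50] → #  [on edge]
    (8,3)@(17, 7): e=[50,24,-14] → ·
    (5,4)@(11, 9): e=[-10,0,70] → ·  [on edge]
    (6,4)@(13, 9): e=[10,12,38] → #
    (8,4)@(17, 9): e=[50,36,-26] → ·
    (4,5)@(9, 11): e=[-30,0,90] → ·  [on edge]
    (6,5)@(13, 11): e=[10,24,26] → #
    (3,6)@(7, 13): e=[-50,0,110] → ·  [on edge]
    (2,7)@(5, 15): e=[-70,0,130] → ·  [on edge]
    (1,8)@(3, 17): e=[-90,0,150] → ·  [on edge]
    (0,9)@(1, 19): e=[-110,0,170] → ·  [on edge]
  covered (9 px):
    · · · · · · · · · · ·
    · · · · · · · · # · ·
    · · · · · · · # · · ·
    · · · · · · # # · · ·
    · · · · · · # # · · ·
    · · · · · · # · · · ·
    · · · · · · # · · · ·
    · · · · · · # · · · ·
    · · · · · · · · · · ·
    · · · · · · · · · · ·
    · · · · · · · · · · ·
    · · · · · · · · · · ·

Answer: [[8,1],[7,2],[6,3],[7,3],[6,4],[7,4],[6,5],[6,6],[6,7]]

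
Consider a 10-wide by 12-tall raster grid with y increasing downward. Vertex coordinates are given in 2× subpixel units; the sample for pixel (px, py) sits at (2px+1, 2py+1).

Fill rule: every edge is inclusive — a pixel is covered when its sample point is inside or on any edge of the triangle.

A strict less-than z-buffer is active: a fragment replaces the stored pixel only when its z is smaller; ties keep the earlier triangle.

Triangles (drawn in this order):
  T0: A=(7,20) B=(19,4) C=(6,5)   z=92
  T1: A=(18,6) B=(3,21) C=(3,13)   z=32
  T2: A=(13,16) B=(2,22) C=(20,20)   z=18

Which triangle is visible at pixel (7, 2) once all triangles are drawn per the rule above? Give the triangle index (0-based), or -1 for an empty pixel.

T0:
  2·area = 196  (B↔C swapped to make it positive)
  edge (7, 20)→(6, 5): d=(-1,-15) inclusive
  edge (6, 5)→(19, 4): d=(13,-1) inclusive
  edge (19, 4)→(7, 20): d=(-12,16) inclusive
    (3,2)@(7, 5): e=[15,1,180] → #
    (4,2)@(9, 5): e=[45,3,148] → #
    (5,2)@(11, 5): e=[75,5,116] → #
    (6,2)@(13, 5): e=[105,7,84] → #
    (7,2)@(15, 5): e=[135,9,52] → #
    (8,2)@(17, 5): e=[165,11,20] → #
    (9,2)@(19, 5): e=[195,13,-12] → ·
    (3,3)@(7, 7): e=[13,27,156] → #
    (8,3)@(17, 7): e=[163,37,-4] → ·
    (3,4)@(7, 9): e=[11,53,132] → #
    (8,4)@(17, 9): e=[161,63,-28] → ·
    (3,5)@(7, 11): e=[9,79,108] → #
  covered (28 px):
    · · · · · · · · · ·
    · · · · · · · · · ·
    · · · # # # # # # ·
    · · · # # # # # · ·
    · · · # # # # # · ·
    · · · # # # # · · ·
    · · · # # # · · · ·
    · · · # # · · · · ·
    · · · # # · · · · ·
    · · · # · · · · · ·
    · · · · · · · · · ·
    · · · · · · · · · ·
T1:
  2·area = 120
  edge (18, 6)→(3, 21): d=(-15,15) inclusive
  edge (3, 21)→(3, 13): d=(0,-8) inclusive
  edge (3, 13)→(18, 6): d=(15,-7) inclusive
    (1,0)@(3, 1): e=[300,0,-180] → ·  [on edge]
    (1,1)@(3, 3): e=[270,0,-150] → ·  [on edge]
    (1,2)@(3, 5): e=[240,0,-120] → ·  [on edge]
    (9,2)@(19, 5): e=[0,128,-8] → ·  [on edge]
    (1,3)@(3, 7): e=[210,0,-90] → ·  [on edge]
    (8,3)@(17, 7): e=[0,112,8] → #  [on edge]
    (9,3)@(19, 7): e=[-30,128,22] → ·
    (1,4)@(3, 9): e=[180,0,-60] → ·  [on edge]
    (6,4)@(13, 9): e=[30,80,10] → #
    (7,4)@(15, 9): e=[0,96,24] → #  [on edge]
    (8,4)@(17, 9): e=[-30,112,38] → ·
    (1,5)@(3, 11): e=[150,0,-30] → ·  [on edge]
    (6,5)@(13, 11): e=[0,80,40] → #  [on edge]
    (1,6)@(3, 13): e=[120,0,0] → #  [on edge]
    (5,6)@(11, 13): e=[0,64,56] → #  [on edge]
    (1,7)@(3, 15): e=[90,0,30] → #  [on edge]
    (4,7)@(9, 15): e=[0,48,72] → #  [on edge]
    (1,8)@(3, 17): e=[60,0,60] → #  [on edge]
    (3,8)@(7, 17): e=[0,32,88] → #  [on edge]
    (1,9)@(3, 19): e=[30,0,90] → #  [on edge]
    (2,9)@(5, 19): e=[0,16,104] → #  [on edge]
    (1,10)@(3, 21): e=[0,0,120] → #  [on edge]
    (0,11)@(1, 23): e=[0,-16,136] → ·  [on edge]
    (1,11)@(3, 23): e=[-30,0,150] → ·  [on edge]
  covered (21 px):
    · · · · · · · · · ·
    · · · · · · · · · ·
    · · · · · · · · · ·
    · · · · · · · · # ·
    · · · · · · # # · ·
    · · · · # # # · · ·
    · # # # # # · · · ·
    · # # # # · · · · ·
    · # # # · · · · · ·
    · # # · · · · · · ·
    · # · · · · · · · ·
    · · · · · · · · · ·
T2:
  2·area = 86  (B↔C swapped to make it positive)
  edge (13, 16)→(20, 20): d=(7,4) inclusive
  edge (20, 20)→(2, 22): d=(-18,2) inclusive
  edge (2, 22)→(13, 16): d=(11,-6) inclusive
    (6,8)@(13, 17): e=[7,68,11] → #
    (7,8)@(15, 17): e=[-1,64,23] → ·
    (4,9)@(9, 19): e=[37,40,9] → #
    (5,9)@(11, 19): e=[29,36,21] → #
    (7,9)@(15, 19): e=[13,28,45] → #
    (8,9)@(17, 19): e=[5,24,57] → #
    (9,9)@(19, 19): e=[-3,20,69] → ·
    (2,10)@(5, 21): e=[67,12,7] → #
    (3,10)@(7, 21): e=[59,8,19] → #
    (5,10)@(11, 21): e=[43,0,43] → #  [on edge]
    (6,10)@(13, 21): e=[35,-4,55] → ·
    (7,10)@(15, 21): e=[27,-8,67] → ·
  covered (10 px):
    · · · · · · · · · ·
    · · · · · · · · · ·
    · · · · · · · · · ·
    · · · · · · · · · ·
    · · · · · · · · · ·
    · · · · · · · · · ·
    · · · · · · · · · ·
    · · · · · · · · · ·
    · · · · · · # · · ·
    · · · · # # # # # ·
    · · # # # # · · · ·
    · · · · · · · · · ·

Z-buffer (winner per pixel, '.' = empty):
  . . . . . . . . . .
  . . . . . . . . . .
  . . . 0 0 0 0 0 0 .
  . . . 0 0 0 0 0 1 .
  . . . 0 0 0 1 1 . .
  . . . 0 1 1 1 . . .
  . 1 1 1 1 1 . . . .
  . 1 1 1 1 . . . . .
  . 1 1 1 0 . 2 . . .
  . 1 1 0 2 2 2 2 2 .
  . 1 2 2 2 2 . . . .
  . . . . . . . . . .

Final: 0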